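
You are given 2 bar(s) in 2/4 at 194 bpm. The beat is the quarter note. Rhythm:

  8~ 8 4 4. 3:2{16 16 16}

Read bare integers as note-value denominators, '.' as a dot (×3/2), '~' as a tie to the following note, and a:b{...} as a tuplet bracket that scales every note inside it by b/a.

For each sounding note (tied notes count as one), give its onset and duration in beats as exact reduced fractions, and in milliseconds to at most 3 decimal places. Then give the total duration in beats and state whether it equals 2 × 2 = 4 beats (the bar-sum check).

1) 0.0ms=0b +309.278ms=1b
2) 309.278ms=1b +309.278ms=1b
3) 618.557ms=2b +463.918ms=3/2b
4) 1082.474ms=7/2b +51.546ms=1/6b
5) 1134.021ms=11/3b +51.546ms=1/6b
6) 1185.567ms=23/6b +51.546ms=1/6b
Σ=4b of 4 (194bpm 2/4) — PASS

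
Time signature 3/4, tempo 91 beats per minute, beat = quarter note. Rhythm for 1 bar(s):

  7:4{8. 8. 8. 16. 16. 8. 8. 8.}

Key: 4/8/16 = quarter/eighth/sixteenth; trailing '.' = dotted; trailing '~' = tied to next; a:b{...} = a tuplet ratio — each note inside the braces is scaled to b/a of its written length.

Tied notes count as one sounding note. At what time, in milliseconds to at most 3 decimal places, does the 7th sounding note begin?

note 7 onset = 15/7b = 1412.873ms

1. 0.0ms @ 0 + 282.575ms (3/7)
2. 282.575ms @ 3/7 + 282.575ms (3/7)
3. 565.149ms @ 6/7 + 282.575ms (3/7)
4. 847.724ms @ 9/7 + 141.287ms (3/14)
5. 989.011ms @ 3/2 + 141.287ms (3/14)
6. 1130.298ms @ 12/7 + 282.575ms (3/7)
7. 1412.873ms @ 15/7 + 282.575ms (3/7)
8. 1695.447ms @ 18/7 + 282.575ms (3/7)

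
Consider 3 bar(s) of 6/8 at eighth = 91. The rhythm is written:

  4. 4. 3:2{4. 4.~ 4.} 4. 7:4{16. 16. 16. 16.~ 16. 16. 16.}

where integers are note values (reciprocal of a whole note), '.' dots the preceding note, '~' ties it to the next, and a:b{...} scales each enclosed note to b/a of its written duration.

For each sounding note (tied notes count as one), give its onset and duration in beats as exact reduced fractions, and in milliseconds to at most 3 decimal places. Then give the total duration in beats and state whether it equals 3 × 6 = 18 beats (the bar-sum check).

1) 0.0ms=0b +1978.022ms=3b
2) 1978.022ms=3b +1978.022ms=3b
3) 3956.044ms=6b +1318.681ms=2b
4) 5274.725ms=8b +2637.363ms=4b
5) 7912.088ms=12b +1978.022ms=3b
6) 9890.11ms=15b +282.575ms=3/7b
7) 10172.684ms=108/7b +282.575ms=3/7b
8) 10455.259ms=111/7b +282.575ms=3/7b
9) 10737.834ms=114/7b +565.149ms=6/7b
10) 11302.983ms=120/7b +282.575ms=3/7b
11) 11585.557ms=123/7b +282.575ms=3/7b
Σ=18b of 18 (91bpm 6/8) — PASS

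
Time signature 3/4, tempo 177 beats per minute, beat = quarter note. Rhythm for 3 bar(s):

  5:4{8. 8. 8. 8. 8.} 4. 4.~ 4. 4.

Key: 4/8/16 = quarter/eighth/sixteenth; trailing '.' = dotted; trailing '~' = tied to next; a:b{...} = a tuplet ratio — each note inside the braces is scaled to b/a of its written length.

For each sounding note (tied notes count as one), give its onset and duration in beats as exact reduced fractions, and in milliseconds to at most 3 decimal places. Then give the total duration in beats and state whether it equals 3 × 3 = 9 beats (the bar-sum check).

1) 0.0ms=0b +203.39ms=3/5b
2) 203.39ms=3/5b +203.39ms=3/5b
3) 406.78ms=6/5b +203.39ms=3/5b
4) 610.169ms=9/5b +203.39ms=3/5b
5) 813.559ms=12/5b +203.39ms=3/5b
6) 1016.949ms=3b +508.475ms=3/2b
7) 1525.424ms=9/2b +1016.949ms=3b
8) 2542.373ms=15/2b +508.475ms=3/2b
Σ=9b of 9 (177bpm 3/4) — PASS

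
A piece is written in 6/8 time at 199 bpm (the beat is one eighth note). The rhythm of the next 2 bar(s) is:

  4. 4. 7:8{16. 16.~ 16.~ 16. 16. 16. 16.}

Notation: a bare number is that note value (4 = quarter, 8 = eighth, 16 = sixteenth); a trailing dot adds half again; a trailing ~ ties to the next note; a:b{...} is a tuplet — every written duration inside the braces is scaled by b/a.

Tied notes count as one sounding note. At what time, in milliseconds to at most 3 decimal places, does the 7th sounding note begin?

note 7 onset = 78/7b = 3359.655ms

1. 0.0ms @ 0 + 904.523ms (3)
2. 904.523ms @ 3 + 904.523ms (3)
3. 1809.045ms @ 6 + 258.435ms (6/7)
4. 2067.48ms @ 48/7 + 775.305ms (18/7)
5. 2842.785ms @ 66/7 + 258.435ms (6/7)
6. 3101.22ms @ 72/7 + 258.435ms (6/7)
7. 3359.655ms @ 78/7 + 258.435ms (6/7)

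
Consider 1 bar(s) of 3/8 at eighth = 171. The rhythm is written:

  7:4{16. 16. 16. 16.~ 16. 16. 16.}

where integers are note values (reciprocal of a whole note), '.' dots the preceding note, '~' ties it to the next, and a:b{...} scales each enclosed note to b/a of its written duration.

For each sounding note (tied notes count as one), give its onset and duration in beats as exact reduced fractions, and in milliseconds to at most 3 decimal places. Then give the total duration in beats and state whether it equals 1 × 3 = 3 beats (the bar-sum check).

1) 0.0ms=0b +150.376ms=3/7b
2) 150.376ms=3/7b +150.376ms=3/7b
3) 300.752ms=6/7b +150.376ms=3/7b
4) 451.128ms=9/7b +300.752ms=6/7b
5) 751.88ms=15/7b +150.376ms=3/7b
6) 902.256ms=18/7b +150.376ms=3/7b
Σ=3b of 3 (171bpm 3/8) — PASS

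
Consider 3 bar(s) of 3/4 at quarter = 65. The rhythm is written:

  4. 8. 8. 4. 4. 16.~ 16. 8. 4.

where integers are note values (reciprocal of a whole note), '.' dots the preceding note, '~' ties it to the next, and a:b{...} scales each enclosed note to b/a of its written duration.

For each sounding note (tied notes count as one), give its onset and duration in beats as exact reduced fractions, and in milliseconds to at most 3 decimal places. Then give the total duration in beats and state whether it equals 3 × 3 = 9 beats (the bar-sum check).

1) 0.0ms=0b +1384.615ms=3/2b
2) 1384.615ms=3/2b +692.308ms=3/4b
3) 2076.923ms=9/4b +692.308ms=3/4b
4) 2769.231ms=3b +1384.615ms=3/2b
5) 4153.846ms=9/2b +1384.615ms=3/2b
6) 5538.462ms=6b +692.308ms=3/4b
7) 6230.769ms=27/4b +692.308ms=3/4b
8) 6923.077ms=15/2b +1384.615ms=3/2b
Σ=9b of 9 (65bpm 3/4) — PASS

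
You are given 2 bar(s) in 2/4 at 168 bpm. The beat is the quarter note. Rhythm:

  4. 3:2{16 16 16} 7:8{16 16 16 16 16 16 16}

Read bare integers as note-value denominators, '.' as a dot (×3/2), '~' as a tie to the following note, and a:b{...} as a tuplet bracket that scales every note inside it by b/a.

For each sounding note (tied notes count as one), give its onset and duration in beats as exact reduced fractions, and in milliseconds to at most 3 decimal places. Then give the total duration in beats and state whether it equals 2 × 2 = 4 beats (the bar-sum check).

1) 0.0ms=0b +535.714ms=3/2b
2) 535.714ms=3/2b +59.524ms=1/6b
3) 595.238ms=5/3b +59.524ms=1/6b
4) 654.762ms=11/6b +59.524ms=1/6b
5) 714.286ms=2b +102.041ms=2/7b
6) 816.327ms=16/7b +102.041ms=2/7b
7) 918.367ms=18/7b +102.041ms=2/7b
8) 1020.408ms=20/7b +102.041ms=2/7b
9) 1122.449ms=22/7b +102.041ms=2/7b
10) 1224.49ms=24/7b +102.041ms=2/7b
11) 1326.531ms=26/7b +102.041ms=2/7b
Σ=4b of 4 (168bpm 2/4) — PASS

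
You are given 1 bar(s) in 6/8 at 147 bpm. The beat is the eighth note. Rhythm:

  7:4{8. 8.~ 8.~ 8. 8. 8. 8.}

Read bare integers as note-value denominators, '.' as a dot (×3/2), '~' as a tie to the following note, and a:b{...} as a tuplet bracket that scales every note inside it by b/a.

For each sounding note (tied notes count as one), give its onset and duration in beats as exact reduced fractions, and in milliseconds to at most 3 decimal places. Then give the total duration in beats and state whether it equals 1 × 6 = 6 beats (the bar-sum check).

1) 0.0ms=0b +349.854ms=6/7b
2) 349.854ms=6/7b +1049.563ms=18/7b
3) 1399.417ms=24/7b +349.854ms=6/7b
4) 1749.271ms=30/7b +349.854ms=6/7b
5) 2099.125ms=36/7b +349.854ms=6/7b
Σ=6b of 6 (147bpm 6/8) — PASS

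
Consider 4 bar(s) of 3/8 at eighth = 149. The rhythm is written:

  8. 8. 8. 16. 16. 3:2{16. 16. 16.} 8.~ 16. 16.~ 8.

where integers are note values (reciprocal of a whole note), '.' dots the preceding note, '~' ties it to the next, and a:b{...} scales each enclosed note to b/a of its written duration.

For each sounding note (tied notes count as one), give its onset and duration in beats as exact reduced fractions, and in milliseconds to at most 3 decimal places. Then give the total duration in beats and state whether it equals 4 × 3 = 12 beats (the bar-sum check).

1) 0.0ms=0b +604.027ms=3/2b
2) 604.027ms=3/2b +604.027ms=3/2b
3) 1208.054ms=3b +604.027ms=3/2b
4) 1812.081ms=9/2b +302.013ms=3/4b
5) 2114.094ms=21/4b +302.013ms=3/4b
6) 2416.107ms=6b +201.342ms=1/2b
7) 2617.45ms=13/2b +201.342ms=1/2b
8) 2818.792ms=7b +201.342ms=1/2b
9) 3020.134ms=15/2b +906.04ms=9/4b
10) 3926.174ms=39/4b +906.04ms=9/4b
Σ=12b of 12 (149bpm 3/8) — PASS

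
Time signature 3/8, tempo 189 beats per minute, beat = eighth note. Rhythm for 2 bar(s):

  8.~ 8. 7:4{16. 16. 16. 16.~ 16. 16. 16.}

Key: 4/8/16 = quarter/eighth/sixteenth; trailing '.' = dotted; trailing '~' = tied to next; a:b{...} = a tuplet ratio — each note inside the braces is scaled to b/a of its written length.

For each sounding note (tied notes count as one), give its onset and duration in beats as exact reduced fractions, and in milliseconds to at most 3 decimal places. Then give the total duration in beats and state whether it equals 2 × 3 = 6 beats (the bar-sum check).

1) 0.0ms=0b +952.381ms=3b
2) 952.381ms=3b +136.054ms=3/7b
3) 1088.435ms=24/7b +136.054ms=3/7b
4) 1224.49ms=27/7b +136.054ms=3/7b
5) 1360.544ms=30/7b +272.109ms=6/7b
6) 1632.653ms=36/7b +136.054ms=3/7b
7) 1768.707ms=39/7b +136.054ms=3/7b
Σ=6b of 6 (189bpm 3/8) — PASS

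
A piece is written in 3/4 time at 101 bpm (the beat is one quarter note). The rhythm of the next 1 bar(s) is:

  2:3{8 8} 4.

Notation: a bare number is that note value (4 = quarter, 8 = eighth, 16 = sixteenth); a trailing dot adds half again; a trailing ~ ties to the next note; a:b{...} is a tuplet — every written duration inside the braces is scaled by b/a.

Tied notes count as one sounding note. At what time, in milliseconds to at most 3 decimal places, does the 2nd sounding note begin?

note 2 onset = 3/4b = 445.545ms

1. 0.0ms @ 0 + 445.545ms (3/4)
2. 445.545ms @ 3/4 + 445.545ms (3/4)
3. 891.089ms @ 3/2 + 891.089ms (3/2)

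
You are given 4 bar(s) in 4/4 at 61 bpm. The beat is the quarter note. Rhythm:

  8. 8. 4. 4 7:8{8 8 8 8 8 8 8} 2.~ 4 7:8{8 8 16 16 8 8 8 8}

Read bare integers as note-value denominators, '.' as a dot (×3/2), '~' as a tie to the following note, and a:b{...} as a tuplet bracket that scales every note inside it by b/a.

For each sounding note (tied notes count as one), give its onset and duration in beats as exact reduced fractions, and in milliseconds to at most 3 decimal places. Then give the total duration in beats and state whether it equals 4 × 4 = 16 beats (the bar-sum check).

1) 0.0ms=0b +737.705ms=3/4b
2) 737.705ms=3/4b +737.705ms=3/4b
3) 1475.41ms=3/2b +1475.41ms=3/2b
4) 2950.82ms=3b +983.607ms=1b
5) 3934.426ms=4b +562.061ms=4/7b
6) 4496.487ms=32/7b +562.061ms=4/7b
7) 5058.548ms=36/7b +562.061ms=4/7b
8) 5620.609ms=40/7b +562.061ms=4/7b
9) 6182.67ms=44/7b +562.061ms=4/7b
10) 6744.731ms=48/7b +562.061ms=4/7b
11) 7306.792ms=52/7b +562.061ms=4/7b
12) 7868.852ms=8b +3934.426ms=4b
13) 11803.279ms=12b +562.061ms=4/7b
14) 12365.34ms=88/7b +562.061ms=4/7b
15) 12927.4ms=92/7b +281.03ms=2/7b
16) 13208.431ms=94/7b +281.03ms=2/7b
17) 13489.461ms=96/7b +562.061ms=4/7b
18) 14051.522ms=100/7b +562.061ms=4/7b
19) 14613.583ms=104/7b +562.061ms=4/7b
20) 15175.644ms=108/7b +562.061ms=4/7b
Σ=16b of 16 (61bpm 4/4) — PASS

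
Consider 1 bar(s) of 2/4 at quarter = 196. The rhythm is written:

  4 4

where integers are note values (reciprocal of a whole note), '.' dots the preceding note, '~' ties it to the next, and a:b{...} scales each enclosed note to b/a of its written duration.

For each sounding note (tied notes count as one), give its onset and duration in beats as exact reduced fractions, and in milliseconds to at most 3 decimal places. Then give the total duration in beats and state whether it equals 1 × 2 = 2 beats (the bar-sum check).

1) 0.0ms=0b +306.122ms=1b
2) 306.122ms=1b +306.122ms=1b
Σ=2b of 2 (196bpm 2/4) — PASS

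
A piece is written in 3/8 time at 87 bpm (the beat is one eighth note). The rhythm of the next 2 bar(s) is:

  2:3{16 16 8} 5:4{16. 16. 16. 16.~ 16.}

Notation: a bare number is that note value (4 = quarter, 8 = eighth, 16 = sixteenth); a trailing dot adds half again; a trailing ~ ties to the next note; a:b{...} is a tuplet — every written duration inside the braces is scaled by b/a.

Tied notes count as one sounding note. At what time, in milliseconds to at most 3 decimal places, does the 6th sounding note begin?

1. 0.0ms @ 0 + 517.241ms (3/4)
2. 517.241ms @ 3/4 + 517.241ms (3/4)
3. 1034.483ms @ 3/2 + 1034.483ms (3/2)
4. 2068.966ms @ 3 + 413.793ms (3/5)
5. 2482.759ms @ 18/5 + 413.793ms (3/5)
6. 2896.552ms @ 21/5 + 413.793ms (3/5)
7. 3310.345ms @ 24/5 + 827.586ms (6/5)

note 6 onset = 21/5b = 2896.552ms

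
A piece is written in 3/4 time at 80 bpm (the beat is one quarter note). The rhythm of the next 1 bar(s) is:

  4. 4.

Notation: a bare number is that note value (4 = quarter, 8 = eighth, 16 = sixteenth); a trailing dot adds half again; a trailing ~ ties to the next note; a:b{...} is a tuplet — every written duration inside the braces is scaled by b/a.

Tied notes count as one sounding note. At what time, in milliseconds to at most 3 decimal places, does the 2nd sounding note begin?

note 2 onset = 3/2b = 1125.0ms

1. 0.0ms @ 0 + 1125.0ms (3/2)
2. 1125.0ms @ 3/2 + 1125.0ms (3/2)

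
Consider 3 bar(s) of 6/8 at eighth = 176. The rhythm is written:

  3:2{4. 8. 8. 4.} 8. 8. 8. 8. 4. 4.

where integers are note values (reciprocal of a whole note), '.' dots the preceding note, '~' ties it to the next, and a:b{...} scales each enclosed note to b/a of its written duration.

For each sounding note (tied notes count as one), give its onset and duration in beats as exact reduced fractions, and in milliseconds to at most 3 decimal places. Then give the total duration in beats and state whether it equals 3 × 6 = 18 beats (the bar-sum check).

1) 0.0ms=0b +681.818ms=2b
2) 681.818ms=2b +340.909ms=1b
3) 1022.727ms=3b +340.909ms=1b
4) 1363.636ms=4b +681.818ms=2b
5) 2045.455ms=6b +511.364ms=3/2b
6) 2556.818ms=15/2b +511.364ms=3/2b
7) 3068.182ms=9b +511.364ms=3/2b
8) 3579.545ms=21/2b +511.364ms=3/2b
9) 4090.909ms=12b +1022.727ms=3b
10) 5113.636ms=15b +1022.727ms=3b
Σ=18b of 18 (176bpm 6/8) — PASS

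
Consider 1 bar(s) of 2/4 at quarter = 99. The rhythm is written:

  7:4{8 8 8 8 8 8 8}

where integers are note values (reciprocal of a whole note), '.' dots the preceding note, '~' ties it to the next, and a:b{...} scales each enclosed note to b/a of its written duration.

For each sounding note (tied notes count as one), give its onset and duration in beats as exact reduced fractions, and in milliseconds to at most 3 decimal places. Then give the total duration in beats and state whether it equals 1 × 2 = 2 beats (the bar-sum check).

1) 0.0ms=0b +173.16ms=2/7b
2) 173.16ms=2/7b +173.16ms=2/7b
3) 346.32ms=4/7b +173.16ms=2/7b
4) 519.481ms=6/7b +173.16ms=2/7b
5) 692.641ms=8/7b +173.16ms=2/7b
6) 865.801ms=10/7b +173.16ms=2/7b
7) 1038.961ms=12/7b +173.16ms=2/7b
Σ=2b of 2 (99bpm 2/4) — PASS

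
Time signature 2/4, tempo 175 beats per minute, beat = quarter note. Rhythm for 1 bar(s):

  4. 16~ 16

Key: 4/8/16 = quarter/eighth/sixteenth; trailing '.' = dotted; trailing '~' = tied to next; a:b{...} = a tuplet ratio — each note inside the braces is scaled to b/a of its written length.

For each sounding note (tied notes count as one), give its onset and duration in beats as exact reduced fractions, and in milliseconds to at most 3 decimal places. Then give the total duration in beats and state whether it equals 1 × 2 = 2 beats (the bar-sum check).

1) 0.0ms=0b +514.286ms=3/2b
2) 514.286ms=3/2b +171.429ms=1/2b
Σ=2b of 2 (175bpm 2/4) — PASS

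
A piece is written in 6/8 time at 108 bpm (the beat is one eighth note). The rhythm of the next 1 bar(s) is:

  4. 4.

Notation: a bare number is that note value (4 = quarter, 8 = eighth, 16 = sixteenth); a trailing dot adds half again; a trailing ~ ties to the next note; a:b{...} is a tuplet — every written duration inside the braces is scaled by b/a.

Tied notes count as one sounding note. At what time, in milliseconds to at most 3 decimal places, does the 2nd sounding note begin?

1. 0.0ms @ 0 + 1666.667ms (3)
2. 1666.667ms @ 3 + 1666.667ms (3)

note 2 onset = 3b = 1666.667ms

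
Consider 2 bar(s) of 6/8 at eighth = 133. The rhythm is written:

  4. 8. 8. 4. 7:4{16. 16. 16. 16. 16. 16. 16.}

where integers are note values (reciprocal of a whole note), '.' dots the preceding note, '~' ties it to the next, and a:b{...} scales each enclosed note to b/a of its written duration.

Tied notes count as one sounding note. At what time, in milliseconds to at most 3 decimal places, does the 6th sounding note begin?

1. 0.0ms @ 0 + 1353.383ms (3)
2. 1353.383ms @ 3 + 676.692ms (3/2)
3. 2030.075ms @ 9/2 + 676.692ms (3/2)
4. 2706.767ms @ 6 + 1353.383ms (3)
5. 4060.15ms @ 9 + 193.34ms (3/7)
6. 4253.491ms @ 66/7 + 193.34ms (3/7)
7. 4446.831ms @ 69/7 + 193.34ms (3/7)
8. 4640.172ms @ 72/7 + 193.34ms (3/7)
9. 4833.512ms @ 75/7 + 193.34ms (3/7)
10. 5026.853ms @ 78/7 + 193.34ms (3/7)
11. 5220.193ms @ 81/7 + 193.34ms (3/7)

note 6 onset = 66/7b = 4253.491ms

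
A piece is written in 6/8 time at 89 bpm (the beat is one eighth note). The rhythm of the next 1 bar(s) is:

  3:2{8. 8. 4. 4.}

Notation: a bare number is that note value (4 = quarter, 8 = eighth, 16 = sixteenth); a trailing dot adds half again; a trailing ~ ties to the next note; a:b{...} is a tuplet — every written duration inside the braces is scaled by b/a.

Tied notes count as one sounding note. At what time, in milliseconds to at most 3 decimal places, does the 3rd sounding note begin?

1. 0.0ms @ 0 + 674.157ms (1)
2. 674.157ms @ 1 + 674.157ms (1)
3. 1348.315ms @ 2 + 1348.315ms (2)
4. 2696.629ms @ 4 + 1348.315ms (2)

note 3 onset = 2b = 1348.315ms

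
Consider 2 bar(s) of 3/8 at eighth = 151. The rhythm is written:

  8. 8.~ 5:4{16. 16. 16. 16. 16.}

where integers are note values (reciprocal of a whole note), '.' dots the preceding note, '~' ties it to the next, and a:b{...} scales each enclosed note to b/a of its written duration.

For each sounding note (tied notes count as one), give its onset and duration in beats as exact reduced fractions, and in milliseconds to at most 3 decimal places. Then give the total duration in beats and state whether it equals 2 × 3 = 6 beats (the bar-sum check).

1) 0.0ms=0b +596.026ms=3/2b
2) 596.026ms=3/2b +834.437ms=21/10b
3) 1430.464ms=18/5b +238.411ms=3/5b
4) 1668.874ms=21/5b +238.411ms=3/5b
5) 1907.285ms=24/5b +238.411ms=3/5b
6) 2145.695ms=27/5b +238.411ms=3/5b
Σ=6b of 6 (151bpm 3/8) — PASS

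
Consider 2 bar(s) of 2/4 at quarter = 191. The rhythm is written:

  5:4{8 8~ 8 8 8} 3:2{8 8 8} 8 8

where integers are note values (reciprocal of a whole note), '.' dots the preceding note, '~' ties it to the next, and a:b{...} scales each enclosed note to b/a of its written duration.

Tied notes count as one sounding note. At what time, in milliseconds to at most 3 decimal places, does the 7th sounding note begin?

1. 0.0ms @ 0 + 125.654ms (2/5)
2. 125.654ms @ 2/5 + 251.309ms (4/5)
3. 376.963ms @ 6/5 + 125.654ms (2/5)
4. 502.618ms @ 8/5 + 125.654ms (2/5)
5. 628.272ms @ 2 + 104.712ms (1/3)
6. 732.984ms @ 7/3 + 104.712ms (1/3)
7. 837.696ms @ 8/3 + 104.712ms (1/3)
8. 942.408ms @ 3 + 157.068ms (1/2)
9. 1099.476ms @ 7/2 + 157.068ms (1/2)

note 7 onset = 8/3b = 837.696ms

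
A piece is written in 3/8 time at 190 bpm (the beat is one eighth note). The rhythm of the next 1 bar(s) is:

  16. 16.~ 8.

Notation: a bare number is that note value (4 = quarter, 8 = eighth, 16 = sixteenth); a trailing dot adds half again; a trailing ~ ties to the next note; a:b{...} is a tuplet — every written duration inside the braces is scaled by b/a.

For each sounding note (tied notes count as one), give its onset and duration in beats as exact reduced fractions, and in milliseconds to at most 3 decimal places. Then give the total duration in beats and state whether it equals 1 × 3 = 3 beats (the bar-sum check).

1) 0.0ms=0b +236.842ms=3/4b
2) 236.842ms=3/4b +710.526ms=9/4b
Σ=3b of 3 (190bpm 3/8) — PASS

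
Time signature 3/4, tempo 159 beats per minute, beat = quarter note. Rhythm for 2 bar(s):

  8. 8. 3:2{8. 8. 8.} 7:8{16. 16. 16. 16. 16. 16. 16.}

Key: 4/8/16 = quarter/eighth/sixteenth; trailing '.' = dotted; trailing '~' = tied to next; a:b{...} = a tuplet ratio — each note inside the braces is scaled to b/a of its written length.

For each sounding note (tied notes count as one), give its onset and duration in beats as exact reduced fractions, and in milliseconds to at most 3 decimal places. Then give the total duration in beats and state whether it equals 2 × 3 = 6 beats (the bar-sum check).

1) 0.0ms=0b +283.019ms=3/4b
2) 283.019ms=3/4b +283.019ms=3/4b
3) 566.038ms=3/2b +188.679ms=1/2b
4) 754.717ms=2b +188.679ms=1/2b
5) 943.396ms=5/2b +188.679ms=1/2b
6) 1132.075ms=3b +161.725ms=3/7b
7) 1293.801ms=24/7b +161.725ms=3/7b
8) 1455.526ms=27/7b +161.725ms=3/7b
9) 1617.251ms=30/7b +161.725ms=3/7b
10) 1778.976ms=33/7b +161.725ms=3/7b
11) 1940.701ms=36/7b +161.725ms=3/7b
12) 2102.426ms=39/7b +161.725ms=3/7b
Σ=6b of 6 (159bpm 3/4) — PASS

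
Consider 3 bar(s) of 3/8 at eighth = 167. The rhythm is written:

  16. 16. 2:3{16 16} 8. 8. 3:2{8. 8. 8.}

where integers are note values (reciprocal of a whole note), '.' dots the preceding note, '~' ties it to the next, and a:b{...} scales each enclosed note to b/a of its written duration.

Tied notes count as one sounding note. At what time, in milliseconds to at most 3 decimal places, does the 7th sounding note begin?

note 7 onset = 6b = 2155.689ms

1. 0.0ms @ 0 + 269.461ms (3/4)
2. 269.461ms @ 3/4 + 269.461ms (3/4)
3. 538.922ms @ 3/2 + 269.461ms (3/4)
4. 808.383ms @ 9/4 + 269.461ms (3/4)
5. 1077.844ms @ 3 + 538.922ms (3/2)
6. 1616.766ms @ 9/2 + 538.922ms (3/2)
7. 2155.689ms @ 6 + 359.281ms (1)
8. 2514.97ms @ 7 + 359.281ms (1)
9. 2874.251ms @ 8 + 359.281ms (1)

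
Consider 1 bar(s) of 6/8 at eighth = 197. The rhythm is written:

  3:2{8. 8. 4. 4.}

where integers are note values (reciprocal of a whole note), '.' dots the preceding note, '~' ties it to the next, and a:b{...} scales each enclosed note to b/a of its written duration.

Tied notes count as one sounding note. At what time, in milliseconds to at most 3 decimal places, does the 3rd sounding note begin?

1. 0.0ms @ 0 + 304.569ms (1)
2. 304.569ms @ 1 + 304.569ms (1)
3. 609.137ms @ 2 + 609.137ms (2)
4. 1218.274ms @ 4 + 609.137ms (2)

note 3 onset = 2b = 609.137ms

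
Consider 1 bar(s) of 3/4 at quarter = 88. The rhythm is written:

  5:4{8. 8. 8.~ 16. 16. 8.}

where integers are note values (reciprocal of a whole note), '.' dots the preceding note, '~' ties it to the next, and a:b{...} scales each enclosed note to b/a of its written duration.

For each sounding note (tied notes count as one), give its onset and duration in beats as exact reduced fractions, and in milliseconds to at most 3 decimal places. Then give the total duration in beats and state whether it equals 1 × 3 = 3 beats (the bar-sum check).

1) 0.0ms=0b +409.091ms=3/5b
2) 409.091ms=3/5b +409.091ms=3/5b
3) 818.182ms=6/5b +613.636ms=9/10b
4) 1431.818ms=21/10b +204.545ms=3/10b
5) 1636.364ms=12/5b +409.091ms=3/5b
Σ=3b of 3 (88bpm 3/4) — PASS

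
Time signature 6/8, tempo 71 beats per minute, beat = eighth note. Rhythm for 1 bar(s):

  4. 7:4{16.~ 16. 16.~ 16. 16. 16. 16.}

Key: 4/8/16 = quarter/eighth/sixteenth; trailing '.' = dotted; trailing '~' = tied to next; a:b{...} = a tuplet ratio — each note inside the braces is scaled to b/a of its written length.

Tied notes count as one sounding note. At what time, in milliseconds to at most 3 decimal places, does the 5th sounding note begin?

1. 0.0ms @ 0 + 2535.211ms (3)
2. 2535.211ms @ 3 + 724.346ms (6/7)
3. 3259.557ms @ 27/7 + 724.346ms (6/7)
4. 3983.903ms @ 33/7 + 362.173ms (3/7)
5. 4346.076ms @ 36/7 + 362.173ms (3/7)
6. 4708.249ms @ 39/7 + 362.173ms (3/7)

note 5 onset = 36/7b = 4346.076ms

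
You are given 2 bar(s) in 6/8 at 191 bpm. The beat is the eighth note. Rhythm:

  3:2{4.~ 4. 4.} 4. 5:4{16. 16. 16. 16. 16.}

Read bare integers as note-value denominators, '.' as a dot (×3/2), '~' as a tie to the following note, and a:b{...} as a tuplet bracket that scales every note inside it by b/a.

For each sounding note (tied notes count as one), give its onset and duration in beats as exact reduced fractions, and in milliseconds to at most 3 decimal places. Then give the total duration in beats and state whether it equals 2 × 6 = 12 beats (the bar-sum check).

1) 0.0ms=0b +1256.545ms=4b
2) 1256.545ms=4b +628.272ms=2b
3) 1884.817ms=6b +942.408ms=3b
4) 2827.225ms=9b +188.482ms=3/5b
5) 3015.707ms=48/5b +188.482ms=3/5b
6) 3204.188ms=51/5b +188.482ms=3/5b
7) 3392.67ms=54/5b +188.482ms=3/5b
8) 3581.152ms=57/5b +188.482ms=3/5b
Σ=12b of 12 (191bpm 6/8) — PASS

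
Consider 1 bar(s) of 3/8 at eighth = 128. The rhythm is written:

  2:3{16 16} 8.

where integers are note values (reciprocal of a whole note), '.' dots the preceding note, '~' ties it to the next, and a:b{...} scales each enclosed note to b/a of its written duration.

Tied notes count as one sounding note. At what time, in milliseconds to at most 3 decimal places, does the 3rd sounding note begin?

1. 0.0ms @ 0 + 351.562ms (3/4)
2. 351.562ms @ 3/4 + 351.562ms (3/4)
3. 703.125ms @ 3/2 + 703.125ms (3/2)

note 3 onset = 3/2b = 703.125ms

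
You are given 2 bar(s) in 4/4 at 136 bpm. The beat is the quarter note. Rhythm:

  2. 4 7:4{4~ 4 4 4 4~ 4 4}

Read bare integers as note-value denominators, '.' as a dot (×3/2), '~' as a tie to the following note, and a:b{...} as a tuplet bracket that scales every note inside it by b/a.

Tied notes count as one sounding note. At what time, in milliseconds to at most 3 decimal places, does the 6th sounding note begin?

note 6 onset = 44/7b = 2773.109ms

1. 0.0ms @ 0 + 1323.529ms (3)
2. 1323.529ms @ 3 + 441.176ms (1)
3. 1764.706ms @ 4 + 504.202ms (8/7)
4. 2268.908ms @ 36/7 + 252.101ms (4/7)
5. 2521.008ms @ 40/7 + 252.101ms (4/7)
6. 2773.109ms @ 44/7 + 504.202ms (8/7)
7. 3277.311ms @ 52/7 + 252.101ms (4/7)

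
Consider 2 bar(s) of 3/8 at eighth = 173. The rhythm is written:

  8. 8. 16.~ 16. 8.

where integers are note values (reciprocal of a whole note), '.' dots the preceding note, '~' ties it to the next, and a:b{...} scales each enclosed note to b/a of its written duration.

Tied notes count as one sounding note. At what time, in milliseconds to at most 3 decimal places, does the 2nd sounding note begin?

1. 0.0ms @ 0 + 520.231ms (3/2)
2. 520.231ms @ 3/2 + 520.231ms (3/2)
3. 1040.462ms @ 3 + 520.231ms (3/2)
4. 1560.694ms @ 9/2 + 520.231ms (3/2)

note 2 onset = 3/2b = 520.231ms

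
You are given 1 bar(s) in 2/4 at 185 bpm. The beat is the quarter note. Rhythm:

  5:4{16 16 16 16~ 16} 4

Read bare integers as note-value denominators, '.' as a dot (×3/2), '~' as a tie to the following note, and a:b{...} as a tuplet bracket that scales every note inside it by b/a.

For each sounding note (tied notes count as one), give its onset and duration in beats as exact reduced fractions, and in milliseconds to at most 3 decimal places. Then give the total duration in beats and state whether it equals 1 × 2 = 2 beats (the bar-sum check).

1) 0.0ms=0b +64.865ms=1/5b
2) 64.865ms=1/5b +64.865ms=1/5b
3) 129.73ms=2/5b +64.865ms=1/5b
4) 194.595ms=3/5b +129.73ms=2/5b
5) 324.324ms=1b +324.324ms=1b
Σ=2b of 2 (185bpm 2/4) — PASS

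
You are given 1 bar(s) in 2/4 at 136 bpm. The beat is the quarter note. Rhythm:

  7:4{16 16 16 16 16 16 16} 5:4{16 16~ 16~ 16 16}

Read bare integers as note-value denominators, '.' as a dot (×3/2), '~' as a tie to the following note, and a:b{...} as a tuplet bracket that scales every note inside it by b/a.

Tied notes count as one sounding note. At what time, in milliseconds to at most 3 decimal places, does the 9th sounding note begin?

note 9 onset = 6/5b = 529.412ms

1. 0.0ms @ 0 + 63.025ms (1/7)
2. 63.025ms @ 1/7 + 63.025ms (1/7)
3. 126.05ms @ 2/7 + 63.025ms (1/7)
4. 189.076ms @ 3/7 + 63.025ms (1/7)
5. 252.101ms @ 4/7 + 63.025ms (1/7)
6. 315.126ms @ 5/7 + 63.025ms (1/7)
7. 378.151ms @ 6/7 + 63.025ms (1/7)
8. 441.176ms @ 1 + 88.235ms (1/5)
9. 529.412ms @ 6/5 + 264.706ms (3/5)
10. 794.118ms @ 9/5 + 88.235ms (1/5)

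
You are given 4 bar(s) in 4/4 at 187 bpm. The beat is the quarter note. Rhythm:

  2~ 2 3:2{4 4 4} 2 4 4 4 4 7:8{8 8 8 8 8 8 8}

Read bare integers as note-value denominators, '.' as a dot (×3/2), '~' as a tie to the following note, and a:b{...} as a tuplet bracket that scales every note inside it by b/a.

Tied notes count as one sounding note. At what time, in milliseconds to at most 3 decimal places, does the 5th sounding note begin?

1. 0.0ms @ 0 + 1283.422ms (4)
2. 1283.422ms @ 4 + 213.904ms (2/3)
3. 1497.326ms @ 14/3 + 213.904ms (2/3)
4. 1711.23ms @ 16/3 + 213.904ms (2/3)
5. 1925.134ms @ 6 + 641.711ms (2)
6. 2566.845ms @ 8 + 320.856ms (1)
7. 2887.701ms @ 9 + 320.856ms (1)
8. 3208.556ms @ 10 + 320.856ms (1)
9. 3529.412ms @ 11 + 320.856ms (1)
10. 3850.267ms @ 12 + 183.346ms (4/7)
11. 4033.613ms @ 88/7 + 183.346ms (4/7)
12. 4216.96ms @ 92/7 + 183.346ms (4/7)
13. 4400.306ms @ 96/7 + 183.346ms (4/7)
14. 4583.652ms @ 100/7 + 183.346ms (4/7)
15. 4766.998ms @ 104/7 + 183.346ms (4/7)
16. 4950.344ms @ 108/7 + 183.346ms (4/7)

note 5 onset = 6b = 1925.134ms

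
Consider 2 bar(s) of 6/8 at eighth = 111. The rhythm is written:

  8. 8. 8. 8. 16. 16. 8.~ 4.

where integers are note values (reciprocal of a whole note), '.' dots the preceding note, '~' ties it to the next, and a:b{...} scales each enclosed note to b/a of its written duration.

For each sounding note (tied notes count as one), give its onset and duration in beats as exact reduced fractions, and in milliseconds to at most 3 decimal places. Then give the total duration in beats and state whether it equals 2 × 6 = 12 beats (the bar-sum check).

1) 0.0ms=0b +810.811ms=3/2b
2) 810.811ms=3/2b +810.811ms=3/2b
3) 1621.622ms=3b +810.811ms=3/2b
4) 2432.432ms=9/2b +810.811ms=3/2b
5) 3243.243ms=6b +405.405ms=3/4b
6) 3648.649ms=27/4b +405.405ms=3/4b
7) 4054.054ms=15/2b +2432.432ms=9/2b
Σ=12b of 12 (111bpm 6/8) — PASS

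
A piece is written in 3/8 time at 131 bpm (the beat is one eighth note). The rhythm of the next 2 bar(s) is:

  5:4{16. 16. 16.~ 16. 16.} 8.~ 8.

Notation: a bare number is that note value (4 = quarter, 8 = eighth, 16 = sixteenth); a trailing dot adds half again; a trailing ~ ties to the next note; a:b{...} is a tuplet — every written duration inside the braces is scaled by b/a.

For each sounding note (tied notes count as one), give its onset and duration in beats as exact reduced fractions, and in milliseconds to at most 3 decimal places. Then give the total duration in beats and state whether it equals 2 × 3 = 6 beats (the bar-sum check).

1) 0.0ms=0b +274.809ms=3/5b
2) 274.809ms=3/5b +274.809ms=3/5b
3) 549.618ms=6/5b +549.618ms=6/5b
4) 1099.237ms=12/5b +274.809ms=3/5b
5) 1374.046ms=3b +1374.046ms=3b
Σ=6b of 6 (131bpm 3/8) — PASS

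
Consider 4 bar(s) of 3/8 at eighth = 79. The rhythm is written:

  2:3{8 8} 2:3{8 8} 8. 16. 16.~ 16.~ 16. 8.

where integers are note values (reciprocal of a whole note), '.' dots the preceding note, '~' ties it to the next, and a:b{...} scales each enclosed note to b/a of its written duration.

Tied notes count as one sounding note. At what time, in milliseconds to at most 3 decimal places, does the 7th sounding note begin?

note 7 onset = 33/4b = 6265.823ms

1. 0.0ms @ 0 + 1139.241ms (3/2)
2. 1139.241ms @ 3/2 + 1139.241ms (3/2)
3. 2278.481ms @ 3 + 1139.241ms (3/2)
4. 3417.722ms @ 9/2 + 1139.241ms (3/2)
5. 4556.962ms @ 6 + 1139.241ms (3/2)
6. 5696.203ms @ 15/2 + 569.62ms (3/4)
7. 6265.823ms @ 33/4 + 1708.861ms (9/4)
8. 7974.684ms @ 21/2 + 1139.241ms (3/2)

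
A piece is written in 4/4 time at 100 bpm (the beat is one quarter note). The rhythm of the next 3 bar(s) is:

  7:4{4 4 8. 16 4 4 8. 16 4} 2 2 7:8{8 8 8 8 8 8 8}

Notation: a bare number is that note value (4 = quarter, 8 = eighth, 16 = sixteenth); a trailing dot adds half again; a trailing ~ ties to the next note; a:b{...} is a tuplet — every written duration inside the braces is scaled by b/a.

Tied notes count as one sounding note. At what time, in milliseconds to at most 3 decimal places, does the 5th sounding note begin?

1. 0.0ms @ 0 + 342.857ms (4/7)
2. 342.857ms @ 4/7 + 342.857ms (4/7)
3. 685.714ms @ 8/7 + 257.143ms (3/7)
4. 942.857ms @ 11/7 + 85.714ms (1/7)
5. 1028.571ms @ 12/7 + 342.857ms (4/7)
6. 1371.429ms @ 16/7 + 342.857ms (4/7)
7. 1714.286ms @ 20/7 + 257.143ms (3/7)
8. 1971.429ms @ 23/7 + 85.714ms (1/7)
9. 2057.143ms @ 24/7 + 342.857ms (4/7)
10. 2400.0ms @ 4 + 1200.0ms (2)
11. 3600.0ms @ 6 + 1200.0ms (2)
12. 4800.0ms @ 8 + 342.857ms (4/7)
13. 5142.857ms @ 60/7 + 342.857ms (4/7)
14. 5485.714ms @ 64/7 + 342.857ms (4/7)
15. 5828.571ms @ 68/7 + 342.857ms (4/7)
16. 6171.429ms @ 72/7 + 342.857ms (4/7)
17. 6514.286ms @ 76/7 + 342.857ms (4/7)
18. 6857.143ms @ 80/7 + 342.857ms (4/7)

note 5 onset = 12/7b = 1028.571ms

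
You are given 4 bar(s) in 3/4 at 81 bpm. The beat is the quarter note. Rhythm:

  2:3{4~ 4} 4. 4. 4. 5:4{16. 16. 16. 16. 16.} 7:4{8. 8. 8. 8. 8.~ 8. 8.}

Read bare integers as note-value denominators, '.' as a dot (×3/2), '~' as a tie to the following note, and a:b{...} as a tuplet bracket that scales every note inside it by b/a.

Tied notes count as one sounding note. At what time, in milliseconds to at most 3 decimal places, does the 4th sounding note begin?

note 4 onset = 6b = 4444.444ms

1. 0.0ms @ 0 + 2222.222ms (3)
2. 2222.222ms @ 3 + 1111.111ms (3/2)
3. 3333.333ms @ 9/2 + 1111.111ms (3/2)
4. 4444.444ms @ 6 + 1111.111ms (3/2)
5. 5555.556ms @ 15/2 + 222.222ms (3/10)
6. 5777.778ms @ 39/5 + 222.222ms (3/10)
7. 6000.0ms @ 81/10 + 222.222ms (3/10)
8. 6222.222ms @ 42/5 + 222.222ms (3/10)
9. 6444.444ms @ 87/10 + 222.222ms (3/10)
10. 6666.667ms @ 9 + 317.46ms (3/7)
11. 6984.127ms @ 66/7 + 317.46ms (3/7)
12. 7301.587ms @ 69/7 + 317.46ms (3/7)
13. 7619.048ms @ 72/7 + 317.46ms (3/7)
14. 7936.508ms @ 75/7 + 634.921ms (6/7)
15. 8571.429ms @ 81/7 + 317.46ms (3/7)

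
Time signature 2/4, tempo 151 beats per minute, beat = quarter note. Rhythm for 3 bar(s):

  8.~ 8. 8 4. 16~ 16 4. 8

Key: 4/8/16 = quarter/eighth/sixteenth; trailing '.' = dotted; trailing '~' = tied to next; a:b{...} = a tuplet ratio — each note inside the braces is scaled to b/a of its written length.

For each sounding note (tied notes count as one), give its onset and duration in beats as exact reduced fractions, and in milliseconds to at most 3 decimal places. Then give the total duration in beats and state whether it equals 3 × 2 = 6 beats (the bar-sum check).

1) 0.0ms=0b +596.026ms=3/2b
2) 596.026ms=3/2b +198.675ms=1/2b
3) 794.702ms=2b +596.026ms=3/2b
4) 1390.728ms=7/2b +198.675ms=1/2b
5) 1589.404ms=4b +596.026ms=3/2b
6) 2185.43ms=11/2b +198.675ms=1/2b
Σ=6b of 6 (151bpm 2/4) — PASS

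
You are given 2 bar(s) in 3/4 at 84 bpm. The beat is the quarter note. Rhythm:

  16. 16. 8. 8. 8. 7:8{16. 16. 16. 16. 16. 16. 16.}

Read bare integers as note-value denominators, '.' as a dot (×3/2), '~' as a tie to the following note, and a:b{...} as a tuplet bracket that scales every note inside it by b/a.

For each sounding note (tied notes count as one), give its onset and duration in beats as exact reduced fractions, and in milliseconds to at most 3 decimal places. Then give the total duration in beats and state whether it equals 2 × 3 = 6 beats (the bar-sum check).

1) 0.0ms=0b +267.857ms=3/8b
2) 267.857ms=3/8b +267.857ms=3/8b
3) 535.714ms=3/4b +535.714ms=3/4b
4) 1071.429ms=3/2b +535.714ms=3/4b
5) 1607.143ms=9/4b +535.714ms=3/4b
6) 2142.857ms=3b +306.122ms=3/7b
7) 2448.98ms=24/7b +306.122ms=3/7b
8) 2755.102ms=27/7b +306.122ms=3/7b
9) 3061.224ms=30/7b +306.122ms=3/7b
10) 3367.347ms=33/7b +306.122ms=3/7b
11) 3673.469ms=36/7b +306.122ms=3/7b
12) 3979.592ms=39/7b +306.122ms=3/7b
Σ=6b of 6 (84bpm 3/4) — PASS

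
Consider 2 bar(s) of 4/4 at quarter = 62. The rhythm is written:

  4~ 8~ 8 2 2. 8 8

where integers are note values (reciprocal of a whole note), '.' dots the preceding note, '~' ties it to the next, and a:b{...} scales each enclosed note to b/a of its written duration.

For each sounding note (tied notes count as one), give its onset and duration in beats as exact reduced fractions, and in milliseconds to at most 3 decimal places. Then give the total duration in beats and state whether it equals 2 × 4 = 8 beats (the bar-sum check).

1) 0.0ms=0b +1935.484ms=2b
2) 1935.484ms=2b +1935.484ms=2b
3) 3870.968ms=4b +2903.226ms=3b
4) 6774.194ms=7b +483.871ms=1/2b
5) 7258.065ms=15/2b +483.871ms=1/2b
Σ=8b of 8 (62bpm 4/4) — PASS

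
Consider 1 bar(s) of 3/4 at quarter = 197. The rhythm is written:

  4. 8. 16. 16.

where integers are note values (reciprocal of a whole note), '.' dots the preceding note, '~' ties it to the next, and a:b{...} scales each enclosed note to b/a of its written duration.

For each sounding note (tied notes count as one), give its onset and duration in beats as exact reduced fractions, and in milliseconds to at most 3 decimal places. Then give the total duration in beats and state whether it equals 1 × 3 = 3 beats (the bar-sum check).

1) 0.0ms=0b +456.853ms=3/2b
2) 456.853ms=3/2b +228.426ms=3/4b
3) 685.279ms=9/4b +114.213ms=3/8b
4) 799.492ms=21/8b +114.213ms=3/8b
Σ=3b of 3 (197bpm 3/4) — PASS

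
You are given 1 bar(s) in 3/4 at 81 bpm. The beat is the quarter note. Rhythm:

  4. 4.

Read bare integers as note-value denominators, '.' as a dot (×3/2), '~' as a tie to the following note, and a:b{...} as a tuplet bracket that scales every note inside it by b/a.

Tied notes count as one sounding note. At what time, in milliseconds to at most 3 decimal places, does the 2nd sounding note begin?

1. 0.0ms @ 0 + 1111.111ms (3/2)
2. 1111.111ms @ 3/2 + 1111.111ms (3/2)

note 2 onset = 3/2b = 1111.111ms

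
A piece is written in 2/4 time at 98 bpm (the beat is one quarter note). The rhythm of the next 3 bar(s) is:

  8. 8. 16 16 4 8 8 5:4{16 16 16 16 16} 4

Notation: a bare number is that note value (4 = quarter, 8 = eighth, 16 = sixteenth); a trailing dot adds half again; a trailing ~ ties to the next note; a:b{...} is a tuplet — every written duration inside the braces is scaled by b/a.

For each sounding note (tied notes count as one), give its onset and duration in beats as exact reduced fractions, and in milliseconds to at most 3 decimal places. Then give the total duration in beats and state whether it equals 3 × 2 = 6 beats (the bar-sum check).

1) 0.0ms=0b +459.184ms=3/4b
2) 459.184ms=3/4b +459.184ms=3/4b
3) 918.367ms=3/2b +153.061ms=1/4b
4) 1071.429ms=7/4b +153.061ms=1/4b
5) 1224.49ms=2b +612.245ms=1b
6) 1836.735ms=3b +306.122ms=1/2b
7) 2142.857ms=7/2b +306.122ms=1/2b
8) 2448.98ms=4b +122.449ms=1/5b
9) 2571.429ms=21/5b +122.449ms=1/5b
10) 2693.878ms=22/5b +122.449ms=1/5b
11) 2816.327ms=23/5b +122.449ms=1/5b
12) 2938.776ms=24/5b +122.449ms=1/5b
13) 3061.224ms=5b +612.245ms=1b
Σ=6b of 6 (98bpm 2/4) — PASS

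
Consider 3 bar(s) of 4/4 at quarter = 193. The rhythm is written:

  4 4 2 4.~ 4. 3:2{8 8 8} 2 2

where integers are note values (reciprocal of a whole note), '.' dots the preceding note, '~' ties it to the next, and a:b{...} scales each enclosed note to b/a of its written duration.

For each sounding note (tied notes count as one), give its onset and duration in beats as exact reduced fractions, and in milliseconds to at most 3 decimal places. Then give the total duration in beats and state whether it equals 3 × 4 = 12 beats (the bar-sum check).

1) 0.0ms=0b +310.881ms=1b
2) 310.881ms=1b +310.881ms=1b
3) 621.762ms=2b +621.762ms=2b
4) 1243.523ms=4b +932.642ms=3b
5) 2176.166ms=7b +103.627ms=1/3b
6) 2279.793ms=22/3b +103.627ms=1/3b
7) 2383.42ms=23/3b +103.627ms=1/3b
8) 2487.047ms=8b +621.762ms=2b
9) 3108.808ms=10b +621.762ms=2b
Σ=12b of 12 (193bpm 4/4) — PASS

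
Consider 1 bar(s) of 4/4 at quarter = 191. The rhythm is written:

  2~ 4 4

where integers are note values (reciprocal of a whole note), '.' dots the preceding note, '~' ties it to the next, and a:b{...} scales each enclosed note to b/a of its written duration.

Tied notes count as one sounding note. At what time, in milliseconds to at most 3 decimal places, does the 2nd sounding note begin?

note 2 onset = 3b = 942.408ms

1. 0.0ms @ 0 + 942.408ms (3)
2. 942.408ms @ 3 + 314.136ms (1)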